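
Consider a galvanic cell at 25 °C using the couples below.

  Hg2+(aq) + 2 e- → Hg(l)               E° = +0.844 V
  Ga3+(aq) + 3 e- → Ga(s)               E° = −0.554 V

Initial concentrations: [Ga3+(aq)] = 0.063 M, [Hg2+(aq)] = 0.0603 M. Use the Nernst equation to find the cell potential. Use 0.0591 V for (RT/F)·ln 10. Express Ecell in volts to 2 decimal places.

Since E°(Hg²⁺/Hg) > E°(Ga³⁺/Ga), Hg²⁺/Hg serves as the cathode.
E°cell = +0.844 − (−0.554) = +1.398 V, with n = 6 electrons transferred.
For the overall reaction 3 Hg2+(aq) + 2 Ga(s) → 3 Hg(l) + 2 Ga3+(aq), Q = [Ga3+(aq)]^2 / [Hg2+(aq)]^3 = 18.1, giving log Q = 1.258.
By the Nernst equation, E = +1.398 − (0.0591/6)·(1.258) = +1.39 V.

+1.39 V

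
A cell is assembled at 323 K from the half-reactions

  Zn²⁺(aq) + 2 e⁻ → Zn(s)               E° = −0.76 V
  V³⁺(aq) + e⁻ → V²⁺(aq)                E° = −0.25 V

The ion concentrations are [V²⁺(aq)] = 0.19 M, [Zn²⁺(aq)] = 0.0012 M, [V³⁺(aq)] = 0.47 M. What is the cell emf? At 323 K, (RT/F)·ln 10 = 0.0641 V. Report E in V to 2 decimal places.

+0.63 V

V³⁺/V²⁺ is reduced (cathode, E° = −0.25 V) and Zn²⁺/Zn is oxidized (anode).
E°cell = E°cat − E°an = −0.25 − (−0.76) = +0.51 V; n = 2.
Balancing gives 2 V³⁺(aq) + Zn(s) → 2 V²⁺(aq) + Zn²⁺(aq); hence Q = ([V²⁺(aq)]^2·[Zn²⁺(aq)]) / [V³⁺(aq)]^2 = 0.000196 (log Q = −3.708).
E = E° − (0.0641/n)·log Q = +0.51 − (0.0641/2)(−3.708) = +0.63 V.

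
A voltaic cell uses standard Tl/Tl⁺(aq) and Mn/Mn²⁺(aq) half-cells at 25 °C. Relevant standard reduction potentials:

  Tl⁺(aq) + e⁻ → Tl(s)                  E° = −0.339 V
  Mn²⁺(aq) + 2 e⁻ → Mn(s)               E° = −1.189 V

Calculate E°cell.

Of the two couples in this cell, the one with the more positive reduction potential is reduced at the cathode: here that is Tl⁺/Tl (−0.339 V); Mn²⁺/Mn (−1.189 V) is the anode.
E°cell = E°(cathode) − E°(anode) = −0.339 − (−1.189) = +0.850 V.

+0.850 V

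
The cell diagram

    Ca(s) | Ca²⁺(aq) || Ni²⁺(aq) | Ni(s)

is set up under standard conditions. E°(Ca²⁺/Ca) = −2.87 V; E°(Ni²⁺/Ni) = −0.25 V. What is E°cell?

+2.62 V

By convention the left-hand electrode in cell notation is the anode (oxidation) and the right-hand electrode is the cathode (reduction).
E°cell = E°(right) − E°(left) = −0.25 − (−2.87) = +2.62 V.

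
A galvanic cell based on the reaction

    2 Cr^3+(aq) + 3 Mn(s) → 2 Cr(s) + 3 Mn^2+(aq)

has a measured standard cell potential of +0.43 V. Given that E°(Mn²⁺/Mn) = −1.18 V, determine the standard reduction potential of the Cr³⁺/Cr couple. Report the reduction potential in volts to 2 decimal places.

−0.75 V

In the reaction as written the Cr³⁺/Cr couple is reduced (cathode) and Mn²⁺/Mn is oxidized (anode), so E°cell = E°(Cr³⁺/Cr) − E°(Mn²⁺/Mn).
E°(Cr³⁺/Cr) = E°cell + E°(anode) = +0.43 + (−1.18) = −0.75 V.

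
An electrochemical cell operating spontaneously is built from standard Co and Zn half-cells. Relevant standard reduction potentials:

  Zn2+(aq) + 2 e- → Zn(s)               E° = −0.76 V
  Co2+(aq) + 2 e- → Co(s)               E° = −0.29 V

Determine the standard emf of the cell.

Of the two couples in this cell, the one with the more positive reduction potential is reduced at the cathode: here that is Co²⁺/Co (−0.29 V); Zn²⁺/Zn (−0.76 V) is the anode.
E°cell = E°(cathode) − E°(anode) = −0.29 − (−0.76) = +0.47 V.

+0.47 V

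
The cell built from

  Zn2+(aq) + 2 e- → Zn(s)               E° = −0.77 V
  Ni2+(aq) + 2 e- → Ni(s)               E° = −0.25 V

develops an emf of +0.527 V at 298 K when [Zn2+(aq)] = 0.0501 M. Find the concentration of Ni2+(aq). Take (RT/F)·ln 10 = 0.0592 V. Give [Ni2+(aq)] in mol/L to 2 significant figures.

0.086 M

The Ni²⁺/Ni couple has the larger reduction potential, so it is the cathode: E°cell = −0.25 − (−0.77) = +0.52 V and n = 2.
Rearranging E = E° − (0.0592/n)·log Q gives log Q = 2(+0.52 − (+0.527))/0.0592 = −0.236.
For Ni2+(aq) + Zn(s) → Ni(s) + Zn2+(aq), the reaction quotient is Q = [Zn2+(aq)] / [Ni2+(aq)].
Substituting the known concentrations and solving, log [Ni2+(aq)] = −1.064 and [Ni2+(aq)] = 0.086 M.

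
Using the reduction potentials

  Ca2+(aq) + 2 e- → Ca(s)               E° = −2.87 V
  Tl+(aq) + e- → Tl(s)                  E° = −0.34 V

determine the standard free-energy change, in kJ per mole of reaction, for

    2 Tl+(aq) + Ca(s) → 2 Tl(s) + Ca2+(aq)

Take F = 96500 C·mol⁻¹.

In the reaction as written Tl+(aq) is reduced, so the Tl⁺/Tl couple is the cathode and Ca²⁺/Ca is the anode.
E°cell = −0.34 − (−2.87) = +2.53 V; balancing electrons gives n = 2.
ΔG° = −nFE°cell = −(2)(96500)(+2.53) J/mol = −488 kJ/mol.

−488 kJ/mol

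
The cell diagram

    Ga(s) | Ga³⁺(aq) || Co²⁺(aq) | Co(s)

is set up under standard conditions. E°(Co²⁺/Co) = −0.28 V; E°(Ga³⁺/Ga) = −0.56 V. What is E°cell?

+0.28 V

By convention the left-hand electrode in cell notation is the anode (oxidation) and the right-hand electrode is the cathode (reduction).
E°cell = E°(right) − E°(left) = −0.28 − (−0.56) = +0.28 V.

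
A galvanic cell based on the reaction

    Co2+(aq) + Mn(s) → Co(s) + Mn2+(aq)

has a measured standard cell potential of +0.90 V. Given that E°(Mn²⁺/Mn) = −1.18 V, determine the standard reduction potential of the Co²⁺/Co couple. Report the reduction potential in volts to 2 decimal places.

In the reaction as written the Co²⁺/Co couple is reduced (cathode) and Mn²⁺/Mn is oxidized (anode), so E°cell = E°(Co²⁺/Co) − E°(Mn²⁺/Mn).
E°(Co²⁺/Co) = E°cell + E°(anode) = +0.90 + (−1.18) = −0.28 V.

−0.28 V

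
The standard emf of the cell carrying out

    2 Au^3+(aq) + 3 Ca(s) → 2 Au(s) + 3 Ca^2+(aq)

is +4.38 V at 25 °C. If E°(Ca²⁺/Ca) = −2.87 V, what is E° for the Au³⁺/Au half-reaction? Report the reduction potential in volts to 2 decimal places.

In the reaction as written the Au³⁺/Au couple is reduced (cathode) and Ca²⁺/Ca is oxidized (anode), so E°cell = E°(Au³⁺/Au) − E°(Ca²⁺/Ca).
E°(Au³⁺/Au) = E°cell + E°(anode) = +4.38 + (−2.87) = +1.51 V.

+1.51 V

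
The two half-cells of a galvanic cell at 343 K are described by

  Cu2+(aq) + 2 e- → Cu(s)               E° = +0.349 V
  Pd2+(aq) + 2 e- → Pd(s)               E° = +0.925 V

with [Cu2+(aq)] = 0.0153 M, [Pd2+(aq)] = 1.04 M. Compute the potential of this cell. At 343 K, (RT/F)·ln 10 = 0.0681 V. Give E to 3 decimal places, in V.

+0.638 V

Since E°(Pd²⁺/Pd) > E°(Cu²⁺/Cu), Pd²⁺/Pd serves as the cathode.
E°cell = +0.925 − (+0.349) = +0.576 V, with n = 2 electrons transferred.
For the overall reaction Pd2+(aq) + Cu(s) → Pd(s) + Cu2+(aq), Q = [Cu2+(aq)] / [Pd2+(aq)] = 0.0147, giving log Q = −1.832.
Applying E = E° − (RT ln10/nF)·log Q gives +0.576 − (0.0681/2)(−1.832) = +0.638 V.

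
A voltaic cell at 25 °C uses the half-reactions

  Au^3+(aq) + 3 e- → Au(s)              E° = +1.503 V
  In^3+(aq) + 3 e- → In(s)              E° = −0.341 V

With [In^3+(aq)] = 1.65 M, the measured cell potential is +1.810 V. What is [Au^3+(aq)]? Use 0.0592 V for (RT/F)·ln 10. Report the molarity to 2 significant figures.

With Au³⁺/Au at the cathode and In³⁺/In at the anode, E°cell = +1.503 − (−0.341) = +1.844 V (n = 3).
Since E = E° − (0.0592/n)·log Q, log Q = n(E° − E)/0.0592 = 1.723.
Balancing electrons gives Au^3+(aq) + In(s) → Au(s) + In^3+(aq); thus Q = [In^3+(aq)] / [Au^3+(aq)].
Solving for the unknown gives log [Au^3+(aq)] = −1.506, so [Au^3+(aq)] ≈ 0.031 M.

0.031 M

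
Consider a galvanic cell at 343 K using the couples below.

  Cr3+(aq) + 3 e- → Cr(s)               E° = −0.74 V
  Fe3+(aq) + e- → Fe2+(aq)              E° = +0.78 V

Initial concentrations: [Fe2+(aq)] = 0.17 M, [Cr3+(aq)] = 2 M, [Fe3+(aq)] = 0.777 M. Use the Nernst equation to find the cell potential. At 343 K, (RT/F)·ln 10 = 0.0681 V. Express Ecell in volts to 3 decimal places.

+1.558 V

The Fe³⁺/Fe²⁺ couple has the more positive E°, so it is the cathode; Cr³⁺/Cr is the anode.
The standard potential is +0.78 − (−0.74) = +1.52 V and the balanced reaction transfers n = 3 electrons.
For the overall reaction 3 Fe3+(aq) + Cr(s) → 3 Fe2+(aq) + Cr3+(aq), Q = ([Fe2+(aq)]^3·[Cr3+(aq)]) / [Fe3+(aq)]^3 = 0.0209, giving log Q = −1.679.
E = E° − (0.0681/n)·log Q = +1.52 − (0.0681/3)(−1.679) = +1.558 V.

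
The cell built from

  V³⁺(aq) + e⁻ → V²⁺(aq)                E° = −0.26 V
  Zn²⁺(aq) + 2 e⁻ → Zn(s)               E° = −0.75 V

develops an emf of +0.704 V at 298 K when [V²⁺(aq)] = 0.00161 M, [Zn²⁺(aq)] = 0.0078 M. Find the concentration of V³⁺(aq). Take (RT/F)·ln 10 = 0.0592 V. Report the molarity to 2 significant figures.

0.59 M

With V³⁺/V²⁺ at the cathode and Zn²⁺/Zn at the anode, E°cell = −0.26 − (−0.75) = +0.49 V (n = 2).
Since E = E° − (0.0592/n)·log Q, log Q = n(E° − E)/0.0592 = −7.230.
Balancing electrons gives 2 V³⁺(aq) + Zn(s) → 2 V²⁺(aq) + Zn²⁺(aq); thus Q = ([V²⁺(aq)]^2·[Zn²⁺(aq)]) / [V³⁺(aq)]^2.
Solving for the unknown gives log [V³⁺(aq)] = −0.232, so [V³⁺(aq)] ≈ 0.59 M.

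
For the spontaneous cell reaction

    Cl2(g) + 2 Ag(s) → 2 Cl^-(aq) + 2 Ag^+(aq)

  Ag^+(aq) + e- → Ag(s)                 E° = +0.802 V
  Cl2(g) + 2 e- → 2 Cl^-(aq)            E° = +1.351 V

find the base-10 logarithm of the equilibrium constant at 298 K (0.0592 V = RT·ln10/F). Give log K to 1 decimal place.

log K = 18.5

The Cl₂/Cl⁻ couple is reduced (cathode); E°cell = +1.351 − (+0.802) = +0.549 V with n = 2.
At equilibrium E = 0, so log K = nE°cell / 0.0592 = (2)(+0.549) / 0.0592 = 18.5.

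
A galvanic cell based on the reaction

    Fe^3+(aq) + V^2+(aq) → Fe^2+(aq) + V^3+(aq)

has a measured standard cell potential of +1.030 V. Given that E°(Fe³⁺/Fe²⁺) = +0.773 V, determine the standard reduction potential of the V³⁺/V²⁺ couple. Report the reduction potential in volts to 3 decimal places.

−0.257 V

In the reaction as written the Fe³⁺/Fe²⁺ couple is reduced (cathode) and V³⁺/V²⁺ is oxidized (anode), so E°cell = E°(Fe³⁺/Fe²⁺) − E°(V³⁺/V²⁺).
E°(V³⁺/V²⁺) = E°(cathode) − E°cell = +0.773 − (+1.030) = −0.257 V.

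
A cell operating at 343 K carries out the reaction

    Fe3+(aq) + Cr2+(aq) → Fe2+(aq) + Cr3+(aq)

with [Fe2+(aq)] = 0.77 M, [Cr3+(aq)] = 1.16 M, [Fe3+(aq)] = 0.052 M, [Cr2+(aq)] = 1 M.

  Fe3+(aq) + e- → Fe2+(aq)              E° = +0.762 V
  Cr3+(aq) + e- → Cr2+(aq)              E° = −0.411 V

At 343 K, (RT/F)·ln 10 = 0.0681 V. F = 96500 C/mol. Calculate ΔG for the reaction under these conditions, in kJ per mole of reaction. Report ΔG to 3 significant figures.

−105 kJ/mol

E°cell = +0.762 − (−0.411) = +1.173 V; the balanced reaction transfers n = 1 electron.
Q = ([Fe2+(aq)]·[Cr3+(aq)]) / ([Fe3+(aq)]·[Cr2+(aq)]) = 17.2, so log Q = 1.235 and E = +1.173 − (0.0681/1)(1.235) = +1.0889 V.
ΔG = −nFE = −(1)(96500)(+1.0889) J/mol = −105 kJ/mol.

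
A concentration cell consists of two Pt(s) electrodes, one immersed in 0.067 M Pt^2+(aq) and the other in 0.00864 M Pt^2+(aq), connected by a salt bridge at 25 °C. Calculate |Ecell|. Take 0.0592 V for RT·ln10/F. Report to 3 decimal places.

For a concentration cell E°cell = 0, since both electrodes use the same couple.
The compartment with the higher Pt^2+(aq) concentration (0.067 M) acts as the cathode; ions are reduced there and produced at the dilute (0.00864 M) anode.
With n = 2, Ecell = −(0.0592/2)·log([dilute]/[conc]) = −(0.0592/2)·log(0.00864/0.067) = +0.026 V.

0.026 V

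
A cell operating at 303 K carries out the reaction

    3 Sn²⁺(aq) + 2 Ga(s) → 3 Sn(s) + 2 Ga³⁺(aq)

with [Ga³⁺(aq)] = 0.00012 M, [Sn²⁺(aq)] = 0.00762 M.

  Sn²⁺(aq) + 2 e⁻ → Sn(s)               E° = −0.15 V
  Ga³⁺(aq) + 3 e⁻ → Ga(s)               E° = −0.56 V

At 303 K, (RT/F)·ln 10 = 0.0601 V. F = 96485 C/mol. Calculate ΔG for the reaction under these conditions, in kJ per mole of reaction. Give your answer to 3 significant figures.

−246 kJ/mol

The standard cell potential is −0.15 − (−0.56) = +0.41 V, with n = 6 electrons in the balanced equation.
Q = [Ga³⁺(aq)]^2 / [Sn²⁺(aq)]^3 = 0.0325, so log Q = −1.488 and E = +0.41 − (0.0601/6)(−1.488) = +0.4249 V.
Then ΔG = −nFE = −6 × 96485 × +0.4249 J/mol = −246 kJ/mol.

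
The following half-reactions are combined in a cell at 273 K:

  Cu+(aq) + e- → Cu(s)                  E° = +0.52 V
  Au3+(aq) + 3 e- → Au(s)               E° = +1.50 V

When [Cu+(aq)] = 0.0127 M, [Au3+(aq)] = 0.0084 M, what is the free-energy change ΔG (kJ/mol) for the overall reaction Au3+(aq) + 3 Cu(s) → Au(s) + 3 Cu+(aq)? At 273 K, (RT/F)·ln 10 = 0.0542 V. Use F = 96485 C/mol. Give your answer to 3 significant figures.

E°cell = +1.50 − (+0.52) = +0.98 V; the balanced reaction transfers n = 3 electrons.
Q = [Cu+(aq)]^3 / [Au3+(aq)] = 0.000244, so log Q = −3.613 and E = +0.98 − (0.0542/3)(−3.613) = +1.0453 V.
Finally ΔG = −nFE = −(3)(96485 C/mol)(+1.0453 V) = −303 kJ/mol.

−303 kJ/mol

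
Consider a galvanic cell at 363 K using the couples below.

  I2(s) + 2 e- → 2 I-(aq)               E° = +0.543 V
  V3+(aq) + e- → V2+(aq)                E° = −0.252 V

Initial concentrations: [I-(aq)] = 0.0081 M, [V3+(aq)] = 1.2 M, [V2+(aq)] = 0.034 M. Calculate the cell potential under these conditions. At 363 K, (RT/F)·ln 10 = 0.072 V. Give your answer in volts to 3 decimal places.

Since E°(I₂/I⁻) > E°(V³⁺/V²⁺), I₂/I⁻ serves as the cathode.
The standard potential is +0.543 − (−0.252) = +0.795 V and the balanced reaction transfers n = 2 electrons.
For the overall reaction I2(s) + 2 V2+(aq) → 2 I-(aq) + 2 V3+(aq), Q = ([I-(aq)]^2·[V3+(aq)]^2) / [V2+(aq)]^2 = 0.0817, giving log Q = −1.088.
E = E° − (0.072/n)·log Q = +0.795 − (0.072/2)(−1.088) = +0.834 V.

+0.834 V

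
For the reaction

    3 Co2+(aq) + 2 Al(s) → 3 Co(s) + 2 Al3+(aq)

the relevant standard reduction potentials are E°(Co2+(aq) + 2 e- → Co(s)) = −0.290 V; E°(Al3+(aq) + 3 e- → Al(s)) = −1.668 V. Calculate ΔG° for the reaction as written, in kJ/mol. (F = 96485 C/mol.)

In the reaction as written Co2+(aq) is reduced, so the Co²⁺/Co couple is the cathode and Al³⁺/Al is the anode.
E°cell = −0.290 − (−1.668) = +1.378 V; balancing electrons gives n = 6.
ΔG° = −nFE°cell = −(6)(96485)(+1.378) J/mol = −798 kJ/mol.

−798 kJ/mol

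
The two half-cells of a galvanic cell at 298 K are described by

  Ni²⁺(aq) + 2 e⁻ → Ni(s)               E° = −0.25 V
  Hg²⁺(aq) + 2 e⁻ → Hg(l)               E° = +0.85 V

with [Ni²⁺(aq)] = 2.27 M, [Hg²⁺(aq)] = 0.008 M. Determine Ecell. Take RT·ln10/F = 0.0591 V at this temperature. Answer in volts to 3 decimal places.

The Hg²⁺/Hg couple has the more positive E°, so it is the cathode; Ni²⁺/Ni is the anode.
E°cell = E°cat − E°an = +0.85 − (−0.25) = +1.10 V; n = 2.
The balanced reaction is Hg²⁺(aq) + Ni(s) → Hg(l) + Ni²⁺(aq), so Q = [Ni²⁺(aq)] / [Hg²⁺(aq)] = 284 and log Q = 2.453.
Applying E = E° − (RT ln10/nF)·log Q gives +1.10 − (0.0591/2)(2.453) = +1.028 V.

+1.028 V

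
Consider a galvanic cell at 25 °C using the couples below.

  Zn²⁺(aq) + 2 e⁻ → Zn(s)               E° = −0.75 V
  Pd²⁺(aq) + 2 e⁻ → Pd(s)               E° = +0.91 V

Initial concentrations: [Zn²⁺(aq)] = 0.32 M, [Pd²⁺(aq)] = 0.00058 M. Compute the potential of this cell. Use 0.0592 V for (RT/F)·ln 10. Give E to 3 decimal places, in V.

Pd²⁺/Pd is reduced (cathode, E° = +0.91 V) and Zn²⁺/Zn is oxidized (anode).
E°cell = +0.91 − (−0.75) = +1.66 V, with n = 2 electrons transferred.
Balancing gives Pd²⁺(aq) + Zn(s) → Pd(s) + Zn²⁺(aq); hence Q = [Zn²⁺(aq)] / [Pd²⁺(aq)] = 552 (log Q = 2.742).
Applying E = E° − (RT ln10/nF)·log Q gives +1.66 − (0.0592/2)(2.742) = +1.579 V.

+1.579 V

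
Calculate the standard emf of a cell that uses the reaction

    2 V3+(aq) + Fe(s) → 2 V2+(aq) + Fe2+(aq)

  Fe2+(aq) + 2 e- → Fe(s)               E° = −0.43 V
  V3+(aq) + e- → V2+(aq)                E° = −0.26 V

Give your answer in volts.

+0.17 V

V3+(aq) gains electrons, so the V³⁺/V²⁺ couple is the cathode; the Fe²⁺/Fe couple is the anode.
E°cell = E°(cathode) − E°(anode) = −0.26 − (−0.43) = +0.17 V.
The positive value indicates the reaction is spontaneous as written.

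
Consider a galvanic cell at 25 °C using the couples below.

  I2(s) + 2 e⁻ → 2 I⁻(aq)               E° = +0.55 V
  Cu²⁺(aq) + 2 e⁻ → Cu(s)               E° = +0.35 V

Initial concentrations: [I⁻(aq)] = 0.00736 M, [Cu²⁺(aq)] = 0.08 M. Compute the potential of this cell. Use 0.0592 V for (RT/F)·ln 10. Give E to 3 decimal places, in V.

The I₂/I⁻ couple has the more positive E°, so it is the cathode; Cu²⁺/Cu is the anode.
E°cell = E°cat − E°an = +0.55 − (+0.35) = +0.20 V; n = 2.
Balancing gives I2(s) + Cu(s) → 2 I⁻(aq) + Cu²⁺(aq); hence Q = [I⁻(aq)]^2·[Cu²⁺(aq)] = 4.33×10^−6 (log Q = −5.363).
By the Nernst equation, E = +0.20 − (0.0592/2)·(−5.363) = +0.359 V.

+0.359 V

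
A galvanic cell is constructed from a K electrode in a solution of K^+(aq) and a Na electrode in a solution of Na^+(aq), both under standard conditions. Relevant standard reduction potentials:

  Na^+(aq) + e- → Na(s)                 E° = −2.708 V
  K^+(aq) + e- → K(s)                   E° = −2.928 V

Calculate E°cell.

Of the two couples in this cell, the one with the more positive reduction potential is reduced at the cathode: here that is Na⁺/Na (−2.708 V); K⁺/K (−2.928 V) is the anode.
E°cell = E°(cathode) − E°(anode) = −2.708 − (−2.928) = +0.220 V.

+0.220 V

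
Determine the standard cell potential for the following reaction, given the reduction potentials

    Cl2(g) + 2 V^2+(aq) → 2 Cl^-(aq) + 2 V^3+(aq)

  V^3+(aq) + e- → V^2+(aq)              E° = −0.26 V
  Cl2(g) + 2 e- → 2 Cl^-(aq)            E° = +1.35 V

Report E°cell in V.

In the reaction as written, Cl2(g) is reduced (cathode) and V^3+(aq) is produced by oxidation at the anode.
E°cell = E°(cathode) − E°(anode) = +1.35 − (−0.26) = +1.61 V.
The positive value indicates the reaction is spontaneous as written.

+1.61 V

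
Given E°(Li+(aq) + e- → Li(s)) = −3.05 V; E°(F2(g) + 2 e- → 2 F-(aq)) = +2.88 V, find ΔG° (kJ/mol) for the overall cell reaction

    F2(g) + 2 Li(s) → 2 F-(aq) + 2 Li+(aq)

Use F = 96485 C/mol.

In the reaction as written F2(g) is reduced, so the F₂/F⁻ couple is the cathode and Li⁺/Li is the anode.
E°cell = +2.88 − (−3.05) = +5.93 V; balancing electrons gives n = 2.
ΔG° = −nFE°cell = −(2)(96485)(+5.93) J/mol = −1144 kJ/mol.

−1144 kJ/mol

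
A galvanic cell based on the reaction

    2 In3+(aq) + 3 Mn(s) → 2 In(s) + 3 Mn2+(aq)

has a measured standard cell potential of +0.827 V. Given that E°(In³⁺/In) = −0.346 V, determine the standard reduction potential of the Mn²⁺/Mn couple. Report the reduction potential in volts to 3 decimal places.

−1.173 V

In the reaction as written the In³⁺/In couple is reduced (cathode) and Mn²⁺/Mn is oxidized (anode), so E°cell = E°(In³⁺/In) − E°(Mn²⁺/Mn).
E°(Mn²⁺/Mn) = E°(cathode) − E°cell = −0.346 − (+0.827) = −1.173 V.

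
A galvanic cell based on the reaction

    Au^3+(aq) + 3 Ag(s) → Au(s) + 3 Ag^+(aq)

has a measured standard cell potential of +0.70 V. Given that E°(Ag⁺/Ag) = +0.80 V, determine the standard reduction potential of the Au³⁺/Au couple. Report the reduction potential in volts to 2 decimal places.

+1.50 V

In the reaction as written the Au³⁺/Au couple is reduced (cathode) and Ag⁺/Ag is oxidized (anode), so E°cell = E°(Au³⁺/Au) − E°(Ag⁺/Ag).
E°(Au³⁺/Au) = E°cell + E°(anode) = +0.70 + (+0.80) = +1.50 V.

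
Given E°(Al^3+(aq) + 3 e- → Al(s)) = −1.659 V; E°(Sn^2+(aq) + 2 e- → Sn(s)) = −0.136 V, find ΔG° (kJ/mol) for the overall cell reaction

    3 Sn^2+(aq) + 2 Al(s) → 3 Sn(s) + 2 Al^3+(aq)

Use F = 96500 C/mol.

−882 kJ/mol

In the reaction as written Sn^2+(aq) is reduced, so the Sn²⁺/Sn couple is the cathode and Al³⁺/Al is the anode.
E°cell = −0.136 − (−1.659) = +1.523 V; balancing electrons gives n = 6.
ΔG° = −nFE°cell = −(6)(96500)(+1.523) J/mol = −882 kJ/mol.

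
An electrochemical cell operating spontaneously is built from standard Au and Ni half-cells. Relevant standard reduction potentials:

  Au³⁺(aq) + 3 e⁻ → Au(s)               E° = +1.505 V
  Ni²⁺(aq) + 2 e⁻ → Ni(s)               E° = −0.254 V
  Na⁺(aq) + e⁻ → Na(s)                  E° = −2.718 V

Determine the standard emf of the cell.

The Au³⁺/Au couple has the higher E°, so Au ion is reduced (cathode) and Ni is oxidized (anode).
E°cell = E°(cathode) − E°(anode) = +1.505 − (−0.254) = +1.759 V.

+1.759 V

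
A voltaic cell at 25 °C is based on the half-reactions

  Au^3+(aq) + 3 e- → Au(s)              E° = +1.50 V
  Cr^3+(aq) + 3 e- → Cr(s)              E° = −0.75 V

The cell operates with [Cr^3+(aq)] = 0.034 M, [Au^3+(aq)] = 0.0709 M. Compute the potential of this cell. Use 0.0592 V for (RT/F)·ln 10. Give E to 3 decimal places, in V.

+2.256 V

Since E°(Au³⁺/Au) > E°(Cr³⁺/Cr), Au³⁺/Au serves as the cathode.
E°cell = +1.50 − (−0.75) = +2.25 V, with n = 3 electrons transferred.
The balanced reaction is Au^3+(aq) + Cr(s) → Au(s) + Cr^3+(aq), so Q = [Cr^3+(aq)] / [Au^3+(aq)] = 0.48 and log Q = −0.319.
By the Nernst equation, E = +2.25 − (0.0592/3)·(−0.319) = +2.256 V.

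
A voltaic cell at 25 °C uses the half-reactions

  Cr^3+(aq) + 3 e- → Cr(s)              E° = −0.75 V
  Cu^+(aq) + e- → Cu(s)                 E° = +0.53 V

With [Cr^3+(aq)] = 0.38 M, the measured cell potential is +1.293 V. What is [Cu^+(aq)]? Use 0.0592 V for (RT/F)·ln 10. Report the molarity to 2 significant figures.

1.2 M

The Cu⁺/Cu couple has the larger reduction potential, so it is the cathode: E°cell = +0.53 − (−0.75) = +1.28 V and n = 3.
Rearranging E = E° − (0.0592/n)·log Q gives log Q = 3(+1.28 − (+1.293))/0.0592 = −0.659.
The balanced reaction is 3 Cu^+(aq) + Cr(s) → 3 Cu(s) + Cr^3+(aq), so Q = [Cr^3+(aq)] / [Cu^+(aq)]^3.
Solving for the unknown gives log [Cu^+(aq)] = 0.080, so [Cu^+(aq)] ≈ 1.2 M.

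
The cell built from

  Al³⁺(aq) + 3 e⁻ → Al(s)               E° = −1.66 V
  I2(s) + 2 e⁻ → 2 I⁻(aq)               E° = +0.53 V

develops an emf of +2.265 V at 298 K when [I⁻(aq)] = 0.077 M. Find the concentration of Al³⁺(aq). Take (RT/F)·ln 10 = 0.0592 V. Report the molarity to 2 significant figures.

0.35 M

The I₂/I⁻ couple has the larger reduction potential, so it is the cathode: E°cell = +0.53 − (−1.66) = +2.19 V and n = 6.
Rearranging E = E° − (0.0592/n)·log Q gives log Q = 6(+2.19 − (+2.265))/0.0592 = −7.601.
The balanced reaction is 3 I2(s) + 2 Al(s) → 6 I⁻(aq) + 2 Al³⁺(aq), so Q = [I⁻(aq)]^6·[Al³⁺(aq)]^2.
Isolating [Al³⁺(aq)] in Q = 10^{−7.601} yields log [Al³⁺(aq)] = −0.460, i.e. 0.35 M.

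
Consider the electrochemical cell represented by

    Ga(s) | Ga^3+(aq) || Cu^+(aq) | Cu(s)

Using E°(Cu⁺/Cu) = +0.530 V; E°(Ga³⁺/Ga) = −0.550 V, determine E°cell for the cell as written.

+1.080 V

By convention the left-hand electrode in cell notation is the anode (oxidation) and the right-hand electrode is the cathode (reduction).
E°cell = E°(right) − E°(left) = +0.530 − (−0.550) = +1.080 V.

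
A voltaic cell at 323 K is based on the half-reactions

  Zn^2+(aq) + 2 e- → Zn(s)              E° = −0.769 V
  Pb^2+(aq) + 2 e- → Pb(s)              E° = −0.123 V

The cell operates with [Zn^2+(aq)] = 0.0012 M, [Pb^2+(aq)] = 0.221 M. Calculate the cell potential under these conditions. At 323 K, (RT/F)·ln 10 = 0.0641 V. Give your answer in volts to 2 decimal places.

The Pb²⁺/Pb couple has the more positive E°, so it is the cathode; Zn²⁺/Zn is the anode.
E°cell = E°cat − E°an = −0.123 − (−0.769) = +0.646 V; n = 2.
The balanced reaction is Pb^2+(aq) + Zn(s) → Pb(s) + Zn^2+(aq), so Q = [Zn^2+(aq)] / [Pb^2+(aq)] = 0.00543 and log Q = −2.265.
E = E° − (0.0641/n)·log Q = +0.646 − (0.0641/2)(−2.265) = +0.72 V.

+0.72 V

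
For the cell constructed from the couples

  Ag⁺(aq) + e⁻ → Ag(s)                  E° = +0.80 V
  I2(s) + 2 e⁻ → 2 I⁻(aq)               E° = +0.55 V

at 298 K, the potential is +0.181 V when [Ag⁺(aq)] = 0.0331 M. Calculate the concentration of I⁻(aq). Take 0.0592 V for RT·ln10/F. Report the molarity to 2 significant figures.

The Ag⁺/Ag couple has the larger reduction potential, so it is the cathode: E°cell = +0.80 − (+0.55) = +0.25 V and n = 2.
Since E = E° − (0.0592/n)·log Q, log Q = n(E° − E)/0.0592 = 2.331.
Balancing electrons gives 2 Ag⁺(aq) + 2 I⁻(aq) → 2 Ag(s) + I2(s); thus Q = 1 / ([Ag⁺(aq)]^2·[I⁻(aq)]^2).
Solving for the unknown gives log [I⁻(aq)] = 0.315, so [I⁻(aq)] ≈ 2.1 M.

2.1 M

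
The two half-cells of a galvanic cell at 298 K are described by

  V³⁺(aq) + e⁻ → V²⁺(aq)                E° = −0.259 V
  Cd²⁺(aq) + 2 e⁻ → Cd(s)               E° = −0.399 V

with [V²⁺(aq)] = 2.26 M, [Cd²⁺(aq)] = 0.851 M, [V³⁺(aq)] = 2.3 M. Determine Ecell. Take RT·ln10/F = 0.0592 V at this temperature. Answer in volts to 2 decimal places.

V³⁺/V²⁺ is reduced (cathode, E° = −0.259 V) and Cd²⁺/Cd is oxidized (anode).
The standard potential is −0.259 − (−0.399) = +0.140 V and the balanced reaction transfers n = 2 electrons.
The balanced reaction is 2 V³⁺(aq) + Cd(s) → 2 V²⁺(aq) + Cd²⁺(aq), so Q = ([V²⁺(aq)]^2·[Cd²⁺(aq)]) / [V³⁺(aq)]^2 = 0.822 and log Q = −0.085.
E = E° − (0.0592/n)·log Q = +0.140 − (0.0592/2)(−0.085) = +0.14 V.

+0.14 V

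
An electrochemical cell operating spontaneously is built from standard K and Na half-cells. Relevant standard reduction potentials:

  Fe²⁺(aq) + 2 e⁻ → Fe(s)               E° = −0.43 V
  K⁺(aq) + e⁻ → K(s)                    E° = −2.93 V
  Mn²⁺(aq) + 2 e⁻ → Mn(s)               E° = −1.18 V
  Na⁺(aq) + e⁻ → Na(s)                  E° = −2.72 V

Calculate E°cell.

+0.21 V

Of the two couples in this cell, the one with the more positive reduction potential is reduced at the cathode: here that is Na⁺/Na (−2.72 V); K⁺/K (−2.93 V) is the anode.
E°cell = E°(cathode) − E°(anode) = −2.72 − (−2.93) = +0.21 V.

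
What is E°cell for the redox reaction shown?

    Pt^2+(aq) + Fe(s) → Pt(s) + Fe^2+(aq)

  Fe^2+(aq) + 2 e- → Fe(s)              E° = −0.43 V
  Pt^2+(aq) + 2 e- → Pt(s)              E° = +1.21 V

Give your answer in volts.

Pt^2+(aq) gains electrons, so the Pt²⁺/Pt couple is the cathode; the Fe²⁺/Fe couple is the anode.
E°cell = E°(cathode) − E°(anode) = +1.21 − (−0.43) = +1.64 V.
The positive value indicates the reaction is spontaneous as written.

+1.64 V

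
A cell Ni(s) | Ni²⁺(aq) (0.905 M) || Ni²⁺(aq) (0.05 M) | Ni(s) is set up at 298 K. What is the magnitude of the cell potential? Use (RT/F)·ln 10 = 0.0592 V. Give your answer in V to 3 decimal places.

For a concentration cell E°cell = 0, since both electrodes use the same couple.
The compartment with the higher Ni²⁺(aq) concentration (0.905 M) acts as the cathode; ions are reduced there and produced at the dilute (0.05 M) anode.
With n = 2, Ecell = −(0.0592/2)·log([dilute]/[conc]) = −(0.0592/2)·log(0.05/0.905) = +0.037 V.

0.037 V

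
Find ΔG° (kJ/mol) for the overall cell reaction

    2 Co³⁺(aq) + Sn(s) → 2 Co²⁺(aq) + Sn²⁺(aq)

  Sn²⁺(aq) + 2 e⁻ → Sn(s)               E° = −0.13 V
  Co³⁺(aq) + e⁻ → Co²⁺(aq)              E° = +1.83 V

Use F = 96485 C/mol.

In the reaction as written Co³⁺(aq) is reduced, so the Co³⁺/Co²⁺ couple is the cathode and Sn²⁺/Sn is the anode.
E°cell = +1.83 − (−0.13) = +1.96 V; balancing electrons gives n = 2.
ΔG° = −nFE°cell = −(2)(96485)(+1.96) J/mol = −378 kJ/mol.

−378 kJ/mol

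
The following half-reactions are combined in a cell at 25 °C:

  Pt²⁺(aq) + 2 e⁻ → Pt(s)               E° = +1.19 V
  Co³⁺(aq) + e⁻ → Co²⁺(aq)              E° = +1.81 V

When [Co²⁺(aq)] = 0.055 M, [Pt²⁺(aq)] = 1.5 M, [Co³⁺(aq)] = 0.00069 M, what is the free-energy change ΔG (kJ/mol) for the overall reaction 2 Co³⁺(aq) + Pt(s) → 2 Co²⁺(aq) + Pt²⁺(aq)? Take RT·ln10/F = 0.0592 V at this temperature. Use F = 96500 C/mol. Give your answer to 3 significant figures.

The standard cell potential is +1.81 − (+1.19) = +0.62 V, with n = 2 electrons in the balanced equation.
The reaction quotient is ([Co²⁺(aq)]^2·[Pt²⁺(aq)]) / [Co³⁺(aq)]^2 = 9.53×10^3; by Nernst, E = +0.62 − (0.0592/2)(3.979) = +0.5022 V.
Finally ΔG = −nFE = −(2)(96500 C/mol)(+0.5022 V) = −96.9 kJ/mol.

−96.9 kJ/mol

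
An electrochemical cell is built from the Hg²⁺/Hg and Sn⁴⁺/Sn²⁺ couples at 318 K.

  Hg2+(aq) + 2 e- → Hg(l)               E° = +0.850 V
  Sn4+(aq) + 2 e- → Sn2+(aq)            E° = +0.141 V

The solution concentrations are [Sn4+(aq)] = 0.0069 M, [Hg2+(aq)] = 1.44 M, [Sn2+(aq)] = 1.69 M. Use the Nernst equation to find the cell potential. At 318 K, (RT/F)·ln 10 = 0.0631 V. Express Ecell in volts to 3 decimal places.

Hg²⁺/Hg is reduced (cathode, E° = +0.850 V) and Sn⁴⁺/Sn²⁺ is oxidized (anode).
E°cell = +0.850 − (+0.141) = +0.709 V, with n = 2 electrons transferred.
The balanced reaction is Hg2+(aq) + Sn2+(aq) → Hg(l) + Sn4+(aq), so Q = [Sn4+(aq)] / ([Hg2+(aq)]·[Sn2+(aq)]) = 0.00284 and log Q = −2.547.
By the Nernst equation, E = +0.709 − (0.0631/2)·(−2.547) = +0.789 V.

+0.789 V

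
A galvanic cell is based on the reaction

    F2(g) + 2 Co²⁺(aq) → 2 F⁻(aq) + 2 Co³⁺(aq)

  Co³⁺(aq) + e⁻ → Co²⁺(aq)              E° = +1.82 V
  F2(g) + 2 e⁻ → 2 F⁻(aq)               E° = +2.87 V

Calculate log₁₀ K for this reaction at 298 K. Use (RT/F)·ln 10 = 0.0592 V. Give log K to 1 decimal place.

log K = 35.5

The F₂/F⁻ couple is reduced (cathode); E°cell = +2.87 − (+1.82) = +1.05 V with n = 2.
At equilibrium E = 0, so log K = nE°cell / 0.0592 = (2)(+1.05) / 0.0592 = 35.5.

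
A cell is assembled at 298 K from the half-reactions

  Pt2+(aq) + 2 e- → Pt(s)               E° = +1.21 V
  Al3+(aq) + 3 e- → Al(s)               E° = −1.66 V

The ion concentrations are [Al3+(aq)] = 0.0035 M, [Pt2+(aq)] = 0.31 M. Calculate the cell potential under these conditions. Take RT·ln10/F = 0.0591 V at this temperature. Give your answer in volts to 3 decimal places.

Since E°(Pt²⁺/Pt) > E°(Al³⁺/Al), Pt²⁺/Pt serves as the cathode.
E°cell = E°cat − E°an = +1.21 − (−1.66) = +2.87 V; n = 6.
The balanced reaction is 3 Pt2+(aq) + 2 Al(s) → 3 Pt(s) + 2 Al3+(aq), so Q = [Al3+(aq)]^2 / [Pt2+(aq)]^3 = 0.000411 and log Q = −3.386.
Applying E = E° − (RT ln10/nF)·log Q gives +2.87 − (0.0591/6)(−3.386) = +2.903 V.

+2.903 V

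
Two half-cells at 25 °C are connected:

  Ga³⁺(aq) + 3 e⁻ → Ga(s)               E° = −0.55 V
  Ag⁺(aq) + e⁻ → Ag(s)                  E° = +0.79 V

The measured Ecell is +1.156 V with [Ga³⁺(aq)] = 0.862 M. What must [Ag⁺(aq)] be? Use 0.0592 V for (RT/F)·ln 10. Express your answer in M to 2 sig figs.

The Ag⁺/Ag couple has the larger reduction potential, so it is the cathode: E°cell = +0.79 − (−0.55) = +1.34 V and n = 3.
Rearranging E = E° − (0.0592/n)·log Q gives log Q = 3(+1.34 − (+1.156))/0.0592 = 9.324.
For 3 Ag⁺(aq) + Ga(s) → 3 Ag(s) + Ga³⁺(aq), the reaction quotient is Q = [Ga³⁺(aq)] / [Ag⁺(aq)]^3.
Substituting the known concentrations and solving, log [Ag⁺(aq)] = −3.129 and [Ag⁺(aq)] = 0.00074 M.

0.00074 M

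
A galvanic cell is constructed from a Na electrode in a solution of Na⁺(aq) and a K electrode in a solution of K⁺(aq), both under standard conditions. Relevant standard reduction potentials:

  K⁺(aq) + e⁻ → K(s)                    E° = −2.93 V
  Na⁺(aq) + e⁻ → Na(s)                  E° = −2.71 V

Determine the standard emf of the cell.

+0.22 V

Of the two couples in this cell, the one with the more positive reduction potential is reduced at the cathode: here that is Na⁺/Na (−2.71 V); K⁺/K (−2.93 V) is the anode.
E°cell = E°(cathode) − E°(anode) = −2.71 − (−2.93) = +0.22 V.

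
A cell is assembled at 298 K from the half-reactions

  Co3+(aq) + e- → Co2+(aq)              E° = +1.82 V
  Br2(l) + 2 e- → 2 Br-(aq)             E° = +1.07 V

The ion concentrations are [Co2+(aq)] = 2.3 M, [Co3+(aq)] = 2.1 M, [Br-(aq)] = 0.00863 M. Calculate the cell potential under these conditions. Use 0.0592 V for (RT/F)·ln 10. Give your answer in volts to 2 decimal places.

The Co³⁺/Co²⁺ couple has the more positive E°, so it is the cathode; Br₂/Br⁻ is the anode.
E°cell = +1.82 − (+1.07) = +0.75 V, with n = 2 electrons transferred.
For the overall reaction 2 Co3+(aq) + 2 Br-(aq) → 2 Co2+(aq) + Br2(l), Q = [Co2+(aq)]^2 / ([Co3+(aq)]^2·[Br-(aq)]^2) = 1.61×10^4, giving log Q = 4.207.
By the Nernst equation, E = +0.75 − (0.0592/2)·(4.207) = +0.63 V.

+0.63 V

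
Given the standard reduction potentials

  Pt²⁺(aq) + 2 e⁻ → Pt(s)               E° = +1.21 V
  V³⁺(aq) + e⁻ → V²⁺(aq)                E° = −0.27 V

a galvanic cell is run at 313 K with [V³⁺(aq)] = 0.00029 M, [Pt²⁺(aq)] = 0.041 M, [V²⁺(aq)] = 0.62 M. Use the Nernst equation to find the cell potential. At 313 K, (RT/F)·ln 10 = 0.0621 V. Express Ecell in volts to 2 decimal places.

Since E°(Pt²⁺/Pt) > E°(V³⁺/V²⁺), Pt²⁺/Pt serves as the cathode.
E°cell = +1.21 − (−0.27) = +1.48 V, with n = 2 electrons transferred.
The balanced reaction is Pt²⁺(aq) + 2 V²⁺(aq) → Pt(s) + 2 V³⁺(aq), so Q = [V³⁺(aq)]^2 / ([Pt²⁺(aq)]·[V²⁺(aq)]^2) = 5.34×10^−6 and log Q = −5.273.
By the Nernst equation, E = +1.48 − (0.0621/2)·(−5.273) = +1.64 V.

+1.64 V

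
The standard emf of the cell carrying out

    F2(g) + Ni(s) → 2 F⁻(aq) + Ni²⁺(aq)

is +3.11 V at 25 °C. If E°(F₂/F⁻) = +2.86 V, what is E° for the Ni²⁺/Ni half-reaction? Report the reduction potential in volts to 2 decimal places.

−0.25 V

In the reaction as written the F₂/F⁻ couple is reduced (cathode) and Ni²⁺/Ni is oxidized (anode), so E°cell = E°(F₂/F⁻) − E°(Ni²⁺/Ni).
E°(Ni²⁺/Ni) = E°(cathode) − E°cell = +2.86 − (+3.11) = −0.25 V.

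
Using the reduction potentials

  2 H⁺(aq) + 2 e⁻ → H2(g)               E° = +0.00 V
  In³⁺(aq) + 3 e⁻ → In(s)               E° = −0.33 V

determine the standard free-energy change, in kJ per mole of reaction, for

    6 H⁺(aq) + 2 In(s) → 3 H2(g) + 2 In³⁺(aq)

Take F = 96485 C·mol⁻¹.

In the reaction as written H⁺(aq) is reduced, so the 2H⁺/H₂ couple is the cathode and In³⁺/In is the anode.
E°cell = +0.00 − (−0.33) = +0.33 V; balancing electrons gives n = 6.
ΔG° = −nFE°cell = −(6)(96485)(+0.33) J/mol = −191 kJ/mol.

−191 kJ/mol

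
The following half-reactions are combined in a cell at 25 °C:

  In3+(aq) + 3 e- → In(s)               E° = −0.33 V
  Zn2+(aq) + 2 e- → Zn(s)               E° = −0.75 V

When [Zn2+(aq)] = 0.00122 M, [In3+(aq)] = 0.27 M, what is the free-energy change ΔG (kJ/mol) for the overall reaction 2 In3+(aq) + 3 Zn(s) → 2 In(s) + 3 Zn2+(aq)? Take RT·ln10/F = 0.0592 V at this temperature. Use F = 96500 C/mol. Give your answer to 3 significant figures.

−287 kJ/mol

E°cell = −0.33 − (−0.75) = +0.42 V; the balanced reaction transfers n = 6 electrons.
The reaction quotient is [Zn2+(aq)]^3 / [In3+(aq)]^2 = 2.49×10^−8; by Nernst, E = +0.42 − (0.0592/6)(−7.604) = +0.4950 V.
Finally ΔG = −nFE = −(6)(96500 C/mol)(+0.4950 V) = −287 kJ/mol.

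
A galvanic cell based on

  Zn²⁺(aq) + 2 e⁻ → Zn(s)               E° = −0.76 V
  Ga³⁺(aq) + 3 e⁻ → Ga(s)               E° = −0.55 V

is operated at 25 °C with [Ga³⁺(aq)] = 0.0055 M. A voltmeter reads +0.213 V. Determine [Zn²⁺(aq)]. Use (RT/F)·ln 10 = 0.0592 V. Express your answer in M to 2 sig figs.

Ga³⁺/Ga is the cathode (higher E°); E°cell = −0.55 − (−0.76) = +0.21 V with n = 6.
Since E = E° − (0.0592/n)·log Q, log Q = n(E° − E)/0.0592 = −0.304.
The balanced reaction is 2 Ga³⁺(aq) + 3 Zn(s) → 2 Ga(s) + 3 Zn²⁺(aq), so Q = [Zn²⁺(aq)]^3 / [Ga³⁺(aq)]^2.
Isolating [Zn²⁺(aq)] in Q = 10^{−0.304} yields log [Zn²⁺(aq)] = −1.608, i.e. 0.025 M.

0.025 M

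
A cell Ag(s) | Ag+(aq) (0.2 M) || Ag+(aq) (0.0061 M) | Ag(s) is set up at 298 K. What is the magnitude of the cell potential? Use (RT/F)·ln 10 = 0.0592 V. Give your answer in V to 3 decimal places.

For a concentration cell E°cell = 0, since both electrodes use the same couple.
The compartment with the higher Ag+(aq) concentration (0.2 M) acts as the cathode; ions are reduced there and produced at the dilute (0.0061 M) anode.
With n = 1, Ecell = −(0.0592/1)·log([dilute]/[conc]) = −(0.0592/1)·log(0.0061/0.2) = +0.090 V.

0.090 V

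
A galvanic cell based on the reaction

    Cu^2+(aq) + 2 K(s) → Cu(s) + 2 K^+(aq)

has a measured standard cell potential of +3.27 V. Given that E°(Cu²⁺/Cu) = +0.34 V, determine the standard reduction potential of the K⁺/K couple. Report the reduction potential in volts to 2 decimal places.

In the reaction as written the Cu²⁺/Cu couple is reduced (cathode) and K⁺/K is oxidized (anode), so E°cell = E°(Cu²⁺/Cu) − E°(K⁺/K).
E°(K⁺/K) = E°(cathode) − E°cell = +0.34 − (+3.27) = −2.93 V.

−2.93 V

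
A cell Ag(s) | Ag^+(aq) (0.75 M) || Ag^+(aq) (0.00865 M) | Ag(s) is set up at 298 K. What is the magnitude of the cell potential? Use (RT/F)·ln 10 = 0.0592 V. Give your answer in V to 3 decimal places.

0.115 V

For a concentration cell E°cell = 0, since both electrodes use the same couple.
The compartment with the higher Ag^+(aq) concentration (0.75 M) acts as the cathode; ions are reduced there and produced at the dilute (0.00865 M) anode.
With n = 1, Ecell = −(0.0592/1)·log([dilute]/[conc]) = −(0.0592/1)·log(0.00865/0.75) = +0.115 V.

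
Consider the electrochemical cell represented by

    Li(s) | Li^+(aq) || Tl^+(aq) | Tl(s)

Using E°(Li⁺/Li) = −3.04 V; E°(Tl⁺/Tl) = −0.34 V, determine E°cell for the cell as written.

+2.70 V

By convention the left-hand electrode in cell notation is the anode (oxidation) and the right-hand electrode is the cathode (reduction).
E°cell = E°(right) − E°(left) = −0.34 − (−3.04) = +2.70 V.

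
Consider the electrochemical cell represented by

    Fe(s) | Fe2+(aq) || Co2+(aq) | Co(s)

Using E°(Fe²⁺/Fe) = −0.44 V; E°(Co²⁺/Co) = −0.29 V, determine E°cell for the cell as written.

By convention the left-hand electrode in cell notation is the anode (oxidation) and the right-hand electrode is the cathode (reduction).
E°cell = E°(right) − E°(left) = −0.29 − (−0.44) = +0.15 V.

+0.15 V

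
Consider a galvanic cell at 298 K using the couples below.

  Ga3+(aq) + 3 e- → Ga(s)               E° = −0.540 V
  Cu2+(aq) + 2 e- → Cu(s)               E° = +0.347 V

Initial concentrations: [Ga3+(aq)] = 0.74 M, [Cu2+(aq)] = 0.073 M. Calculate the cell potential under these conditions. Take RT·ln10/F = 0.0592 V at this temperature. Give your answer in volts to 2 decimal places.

Since E°(Cu²⁺/Cu) > E°(Ga³⁺/Ga), Cu²⁺/Cu serves as the cathode.
E°cell = +0.347 − (−0.540) = +0.887 V, with n = 6 electrons transferred.
The balanced reaction is 3 Cu2+(aq) + 2 Ga(s) → 3 Cu(s) + 2 Ga3+(aq), so Q = [Ga3+(aq)]^2 / [Cu2+(aq)]^3 = 1.41×10^3 and log Q = 3.148.
By the Nernst equation, E = +0.887 − (0.0592/6)·(3.148) = +0.86 V.

+0.86 V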